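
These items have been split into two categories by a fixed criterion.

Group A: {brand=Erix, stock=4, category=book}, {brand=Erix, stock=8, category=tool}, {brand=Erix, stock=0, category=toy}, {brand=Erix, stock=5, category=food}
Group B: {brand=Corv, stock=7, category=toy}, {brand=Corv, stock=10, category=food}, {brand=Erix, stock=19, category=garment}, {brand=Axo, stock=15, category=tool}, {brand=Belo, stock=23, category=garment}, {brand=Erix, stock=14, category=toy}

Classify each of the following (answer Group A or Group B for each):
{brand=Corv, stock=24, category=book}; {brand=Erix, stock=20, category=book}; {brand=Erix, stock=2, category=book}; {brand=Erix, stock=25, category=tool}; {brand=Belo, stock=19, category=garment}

'Group A' ⟺ brand is Erix AND stock ≤ 8.
{brand=Corv, stock=24, category=book}: Group B (brand is Corv, stock = 24).
{brand=Erix, stock=20, category=book}: Group B (brand is Erix, stock = 20).
{brand=Erix, stock=2, category=book}: Group A (brand is Erix, stock = 2).
{brand=Erix, stock=25, category=tool}: Group B (brand is Erix, stock = 25).
{brand=Belo, stock=19, category=garment}: Group B (brand is Belo, stock = 19).

Group B, Group B, Group A, Group B, Group B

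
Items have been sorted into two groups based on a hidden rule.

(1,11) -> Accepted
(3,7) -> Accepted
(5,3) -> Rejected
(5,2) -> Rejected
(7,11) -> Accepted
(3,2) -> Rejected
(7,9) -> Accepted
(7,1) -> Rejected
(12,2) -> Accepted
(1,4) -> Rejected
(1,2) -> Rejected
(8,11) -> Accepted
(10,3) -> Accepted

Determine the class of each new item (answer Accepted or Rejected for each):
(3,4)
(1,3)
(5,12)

Rejected, Rejected, Accepted

The simplest hypothesis consistent with all the labels is: sum ≥ 10.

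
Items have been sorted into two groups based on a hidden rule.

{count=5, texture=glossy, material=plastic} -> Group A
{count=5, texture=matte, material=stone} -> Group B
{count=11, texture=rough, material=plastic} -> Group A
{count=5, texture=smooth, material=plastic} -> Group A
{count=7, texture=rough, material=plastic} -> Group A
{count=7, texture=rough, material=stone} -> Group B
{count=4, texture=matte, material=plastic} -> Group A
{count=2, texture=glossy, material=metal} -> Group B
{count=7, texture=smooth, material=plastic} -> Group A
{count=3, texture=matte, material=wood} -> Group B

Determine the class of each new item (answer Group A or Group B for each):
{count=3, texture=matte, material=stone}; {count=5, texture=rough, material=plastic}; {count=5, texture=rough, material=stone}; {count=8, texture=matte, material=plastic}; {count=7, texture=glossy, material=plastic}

The distinguishing property — material is plastic — holds for all the 'Group A' cases and none of the 'Group B' cases.
{count=3, texture=matte, material=stone} → material is stone → Group B.
{count=5, texture=rough, material=plastic} → material is plastic → Group A.
{count=5, texture=rough, material=stone} → material is stone → Group B.
{count=8, texture=matte, material=plastic} → material is plastic → Group A.
{count=7, texture=glossy, material=plastic} → material is plastic → Group A.

Group B, Group A, Group B, Group A, Group A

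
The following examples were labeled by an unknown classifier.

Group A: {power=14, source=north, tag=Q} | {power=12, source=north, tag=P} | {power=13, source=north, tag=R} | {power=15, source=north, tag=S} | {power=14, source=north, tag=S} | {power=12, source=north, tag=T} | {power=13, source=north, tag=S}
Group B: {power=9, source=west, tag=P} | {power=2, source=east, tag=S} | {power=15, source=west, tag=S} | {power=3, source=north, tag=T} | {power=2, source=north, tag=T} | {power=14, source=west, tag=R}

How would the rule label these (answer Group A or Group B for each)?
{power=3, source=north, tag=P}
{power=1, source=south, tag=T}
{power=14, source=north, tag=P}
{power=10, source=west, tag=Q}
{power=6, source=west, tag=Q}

Group B, Group B, Group A, Group B, Group B

The common property of the 'Group A' items is: source is north AND power ≥ 9. No 'Group B' item has it.
Group B: {power=3, source=north, tag=P}, since source is north, power = 3.
Group B: {power=1, source=south, tag=T}, since source is south, power = 1.
Group A: {power=14, source=north, tag=P}, since source is north, power = 14.
Group B: {power=10, source=west, tag=Q}, since source is west, power = 10.
Group B: {power=6, source=west, tag=Q}, since source is west, power = 6.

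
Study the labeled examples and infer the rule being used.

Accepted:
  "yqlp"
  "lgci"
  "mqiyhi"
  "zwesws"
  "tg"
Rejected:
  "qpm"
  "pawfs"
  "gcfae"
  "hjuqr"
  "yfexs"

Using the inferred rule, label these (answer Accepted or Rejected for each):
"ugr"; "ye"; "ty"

Rejected, Accepted, Accepted

The classifier is using: even length.
Rejected: "ugr", since length 3. Accepted: "ye", since length 2. Accepted: "ty", since length 2.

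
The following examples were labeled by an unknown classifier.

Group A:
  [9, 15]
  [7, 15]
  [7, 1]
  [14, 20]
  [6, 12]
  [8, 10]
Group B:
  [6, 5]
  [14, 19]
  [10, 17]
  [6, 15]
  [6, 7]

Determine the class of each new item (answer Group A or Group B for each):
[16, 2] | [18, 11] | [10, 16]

The rule appears to be: sum is even.
Group A: [16, 2], since 16+2 = 18. Group B: [18, 11], since 18+11 = 29. Group A: [10, 16], since 10+16 = 26.

Group A, Group B, Group A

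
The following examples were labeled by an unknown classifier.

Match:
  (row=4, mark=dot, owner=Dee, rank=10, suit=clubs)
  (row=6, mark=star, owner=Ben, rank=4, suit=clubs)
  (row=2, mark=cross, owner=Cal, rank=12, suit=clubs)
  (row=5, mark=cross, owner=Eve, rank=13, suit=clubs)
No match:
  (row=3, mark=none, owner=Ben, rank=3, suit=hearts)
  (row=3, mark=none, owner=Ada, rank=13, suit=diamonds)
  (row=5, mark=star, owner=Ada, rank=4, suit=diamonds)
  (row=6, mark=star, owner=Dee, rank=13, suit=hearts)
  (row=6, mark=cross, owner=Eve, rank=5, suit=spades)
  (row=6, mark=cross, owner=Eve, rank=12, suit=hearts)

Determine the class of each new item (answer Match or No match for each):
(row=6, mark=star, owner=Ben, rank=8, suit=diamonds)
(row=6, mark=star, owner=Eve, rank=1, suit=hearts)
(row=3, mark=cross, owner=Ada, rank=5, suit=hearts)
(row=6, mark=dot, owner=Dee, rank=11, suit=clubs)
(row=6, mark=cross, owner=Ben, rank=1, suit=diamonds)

The simplest hypothesis consistent with all the labels is: suit is clubs.
(row=6, mark=star, owner=Ben, rank=8, suit=diamonds) — suit is diamonds, hence No match.
(row=6, mark=star, owner=Eve, rank=1, suit=hearts) — suit is hearts, hence No match.
(row=3, mark=cross, owner=Ada, rank=5, suit=hearts) — suit is hearts, hence No match.
(row=6, mark=dot, owner=Dee, rank=11, suit=clubs) — suit is clubs, hence Match.
(row=6, mark=cross, owner=Ben, rank=1, suit=diamonds) — suit is diamonds, hence No match.

No match, No match, No match, Match, No match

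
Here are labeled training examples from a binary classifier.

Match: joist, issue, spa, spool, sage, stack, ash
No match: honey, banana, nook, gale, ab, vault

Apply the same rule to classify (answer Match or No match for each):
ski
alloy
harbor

Checking candidate rules against both groups, what survives is: contains 's'.
ski: has 's', has this property → Match. alloy: no 's', fails the rule → No match. harbor: no 's', fails the rule → No match.

Match, No match, No match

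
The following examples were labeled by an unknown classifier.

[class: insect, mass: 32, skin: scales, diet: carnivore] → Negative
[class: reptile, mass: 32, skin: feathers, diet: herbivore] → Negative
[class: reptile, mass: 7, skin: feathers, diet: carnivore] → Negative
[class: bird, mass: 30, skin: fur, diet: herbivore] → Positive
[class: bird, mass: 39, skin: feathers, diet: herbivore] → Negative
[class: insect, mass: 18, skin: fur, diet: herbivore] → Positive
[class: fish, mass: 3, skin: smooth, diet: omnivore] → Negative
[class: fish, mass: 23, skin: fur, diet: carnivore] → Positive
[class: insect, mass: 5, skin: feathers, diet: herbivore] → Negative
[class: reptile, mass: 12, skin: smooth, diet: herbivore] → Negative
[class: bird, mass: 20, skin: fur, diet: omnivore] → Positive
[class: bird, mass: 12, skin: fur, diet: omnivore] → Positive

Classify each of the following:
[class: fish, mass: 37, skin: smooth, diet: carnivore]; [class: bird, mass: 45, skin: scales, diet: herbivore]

Negative, Negative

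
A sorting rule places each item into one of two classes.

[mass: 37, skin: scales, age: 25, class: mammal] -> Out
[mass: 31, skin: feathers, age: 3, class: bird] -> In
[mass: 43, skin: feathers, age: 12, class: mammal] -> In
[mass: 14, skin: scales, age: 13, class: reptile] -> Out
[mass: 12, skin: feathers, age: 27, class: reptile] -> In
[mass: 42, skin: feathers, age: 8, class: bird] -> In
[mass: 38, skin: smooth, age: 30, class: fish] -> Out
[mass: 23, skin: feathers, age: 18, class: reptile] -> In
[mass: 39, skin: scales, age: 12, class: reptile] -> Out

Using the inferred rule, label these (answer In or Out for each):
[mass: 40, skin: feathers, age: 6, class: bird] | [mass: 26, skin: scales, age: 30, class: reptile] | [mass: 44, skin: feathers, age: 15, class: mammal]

One predicate separates the groups cleanly: skin is feathers.
In: [mass: 40, skin: feathers, age: 6, class: bird], since skin is feathers.
Out: [mass: 26, skin: scales, age: 30, class: reptile], since skin is scales.
In: [mass: 44, skin: feathers, age: 15, class: mammal], since skin is feathers.

In, Out, In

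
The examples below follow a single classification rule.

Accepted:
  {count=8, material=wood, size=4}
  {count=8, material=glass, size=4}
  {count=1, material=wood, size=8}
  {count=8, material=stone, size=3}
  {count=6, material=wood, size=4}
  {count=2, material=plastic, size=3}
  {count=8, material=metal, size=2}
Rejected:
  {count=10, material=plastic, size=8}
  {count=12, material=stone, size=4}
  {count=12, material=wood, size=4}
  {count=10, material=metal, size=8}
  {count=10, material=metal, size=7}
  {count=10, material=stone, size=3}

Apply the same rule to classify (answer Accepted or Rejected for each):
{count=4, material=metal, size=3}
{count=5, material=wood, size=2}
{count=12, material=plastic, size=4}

The pattern is that an item is 'Accepted' exactly when: count ≤ 8.
{count=4, material=metal, size=3}: count = 4 — passes, so Accepted. {count=5, material=wood, size=2}: count = 5 — passes, so Accepted. {count=12, material=plastic, size=4}: count = 12 — lacks this property, so Rejected.

Accepted, Accepted, Rejected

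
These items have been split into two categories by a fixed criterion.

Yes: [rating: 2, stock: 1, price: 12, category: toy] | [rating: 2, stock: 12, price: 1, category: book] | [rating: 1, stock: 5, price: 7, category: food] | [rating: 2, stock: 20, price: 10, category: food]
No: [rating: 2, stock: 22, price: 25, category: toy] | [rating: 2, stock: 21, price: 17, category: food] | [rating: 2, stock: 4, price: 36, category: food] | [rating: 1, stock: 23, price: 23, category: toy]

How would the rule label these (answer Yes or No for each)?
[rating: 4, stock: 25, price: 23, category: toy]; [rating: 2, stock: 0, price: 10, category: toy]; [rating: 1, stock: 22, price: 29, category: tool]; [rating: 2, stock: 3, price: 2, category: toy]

No, Yes, No, Yes

All 'Yes' examples share one property — price ≤ 12 — and every 'No' example lacks it.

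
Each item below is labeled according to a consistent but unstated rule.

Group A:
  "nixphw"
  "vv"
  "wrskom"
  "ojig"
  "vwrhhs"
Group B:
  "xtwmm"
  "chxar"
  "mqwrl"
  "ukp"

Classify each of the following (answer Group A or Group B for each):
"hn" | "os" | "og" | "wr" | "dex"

Group A, Group A, Group A, Group A, Group B

One predicate separates the groups cleanly: even length.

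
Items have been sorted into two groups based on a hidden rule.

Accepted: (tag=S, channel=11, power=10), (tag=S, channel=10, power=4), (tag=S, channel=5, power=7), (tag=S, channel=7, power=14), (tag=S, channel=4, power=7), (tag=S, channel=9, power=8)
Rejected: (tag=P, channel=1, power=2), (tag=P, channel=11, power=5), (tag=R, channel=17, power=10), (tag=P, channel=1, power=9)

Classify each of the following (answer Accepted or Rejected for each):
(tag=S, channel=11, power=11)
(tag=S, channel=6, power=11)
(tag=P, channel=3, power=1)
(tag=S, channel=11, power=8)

Every 'Accepted' example satisfies: tag is S. None of the 'Rejected' examples do.
(tag=S, channel=11, power=11) → tag is S → Accepted.
(tag=S, channel=6, power=11) → tag is S → Accepted.
(tag=P, channel=3, power=1) → tag is P → Rejected.
(tag=S, channel=11, power=8) → tag is S → Accepted.

Accepted, Accepted, Rejected, Accepted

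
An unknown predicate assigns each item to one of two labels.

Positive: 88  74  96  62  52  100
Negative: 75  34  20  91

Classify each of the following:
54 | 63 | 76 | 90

Positive, Negative, Positive, Positive

The distinguishing property — even AND at least 52 — holds for all the 'Positive' cases and none of the 'Negative' cases.
54: 54 is even, 54 ≥ 52 — passes, so Positive.
63: 63 is odd, 63 ≥ 52 — fails this test, so Negative.
76: 76 is even, 76 ≥ 52 — passes, so Positive.
90: 90 is even, 90 ≥ 52 — passes, so Positive.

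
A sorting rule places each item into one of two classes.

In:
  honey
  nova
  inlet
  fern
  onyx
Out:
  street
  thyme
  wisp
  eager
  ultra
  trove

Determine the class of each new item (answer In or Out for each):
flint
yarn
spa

The common property of the 'In' items is: contains 'n'. No 'Out' item has it.

In, In, Out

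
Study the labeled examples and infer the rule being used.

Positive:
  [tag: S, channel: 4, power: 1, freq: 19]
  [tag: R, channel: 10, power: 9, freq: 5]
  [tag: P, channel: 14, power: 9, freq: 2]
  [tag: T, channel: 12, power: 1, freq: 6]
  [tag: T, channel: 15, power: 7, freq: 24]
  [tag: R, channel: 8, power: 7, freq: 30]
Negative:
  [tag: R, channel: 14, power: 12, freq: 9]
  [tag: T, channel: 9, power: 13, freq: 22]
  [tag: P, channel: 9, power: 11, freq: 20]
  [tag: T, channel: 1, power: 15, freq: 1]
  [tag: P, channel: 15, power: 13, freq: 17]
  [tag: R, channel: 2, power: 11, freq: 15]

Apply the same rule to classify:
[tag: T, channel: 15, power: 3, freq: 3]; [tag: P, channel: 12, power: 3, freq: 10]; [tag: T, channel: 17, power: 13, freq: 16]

The classifier is using: power ≤ 9.
Positive: [tag: T, channel: 15, power: 3, freq: 3], since power = 3.
Positive: [tag: P, channel: 12, power: 3, freq: 10], since power = 3.
Negative: [tag: T, channel: 17, power: 13, freq: 16], since power = 13.

Positive, Positive, Negative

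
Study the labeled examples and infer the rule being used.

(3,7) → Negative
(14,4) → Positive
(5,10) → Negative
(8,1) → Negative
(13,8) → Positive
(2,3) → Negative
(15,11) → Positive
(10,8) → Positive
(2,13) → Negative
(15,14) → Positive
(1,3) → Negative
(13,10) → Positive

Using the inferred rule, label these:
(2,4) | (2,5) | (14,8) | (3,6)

The classifier is using: sum ≥ 18.
(2,4) — 2+4 = 6, hence Negative. (2,5) — 2+5 = 7, hence Negative. (14,8) — 14+8 = 22, hence Positive. (3,6) — 3+6 = 9, hence Negative.

Negative, Negative, Positive, Negative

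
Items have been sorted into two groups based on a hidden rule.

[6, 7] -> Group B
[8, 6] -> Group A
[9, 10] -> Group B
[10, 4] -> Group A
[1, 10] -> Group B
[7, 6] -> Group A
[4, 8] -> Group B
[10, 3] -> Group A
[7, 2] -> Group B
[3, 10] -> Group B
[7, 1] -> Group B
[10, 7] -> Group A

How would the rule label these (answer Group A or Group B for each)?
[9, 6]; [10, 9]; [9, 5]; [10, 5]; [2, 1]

The simplest hypothesis consistent with all the labels is: first > second AND sum ≥ 11.

Group A, Group A, Group A, Group A, Group B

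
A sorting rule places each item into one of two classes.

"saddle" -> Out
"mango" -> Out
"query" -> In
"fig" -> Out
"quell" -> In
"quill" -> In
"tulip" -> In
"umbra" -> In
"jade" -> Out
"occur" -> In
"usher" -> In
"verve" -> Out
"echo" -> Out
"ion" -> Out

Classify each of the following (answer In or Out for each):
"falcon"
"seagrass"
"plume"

The common property of the 'In' items is: contains 'u'. No 'Out' item has it.
"falcon" — no 'u', hence Out. "seagrass" — no 'u', hence Out. "plume" — has 'u', hence In.

Out, Out, In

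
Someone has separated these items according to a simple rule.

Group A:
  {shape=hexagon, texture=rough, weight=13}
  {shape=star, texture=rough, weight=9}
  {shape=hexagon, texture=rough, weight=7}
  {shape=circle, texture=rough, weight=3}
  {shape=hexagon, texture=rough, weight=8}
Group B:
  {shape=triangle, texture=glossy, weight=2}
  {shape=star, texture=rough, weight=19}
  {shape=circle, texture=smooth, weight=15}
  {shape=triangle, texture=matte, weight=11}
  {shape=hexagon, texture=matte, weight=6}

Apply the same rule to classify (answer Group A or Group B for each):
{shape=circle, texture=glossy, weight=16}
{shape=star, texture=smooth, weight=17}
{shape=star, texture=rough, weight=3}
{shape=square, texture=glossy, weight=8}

'Group A' ⟺ texture is rough AND weight ≤ 13.
Group B: {shape=circle, texture=glossy, weight=16}, since texture is glossy, weight = 16.
Group B: {shape=star, texture=smooth, weight=17}, since texture is smooth, weight = 17.
Group A: {shape=star, texture=rough, weight=3}, since texture is rough, weight = 3.
Group B: {shape=square, texture=glossy, weight=8}, since texture is glossy, weight = 8.

Group B, Group B, Group A, Group B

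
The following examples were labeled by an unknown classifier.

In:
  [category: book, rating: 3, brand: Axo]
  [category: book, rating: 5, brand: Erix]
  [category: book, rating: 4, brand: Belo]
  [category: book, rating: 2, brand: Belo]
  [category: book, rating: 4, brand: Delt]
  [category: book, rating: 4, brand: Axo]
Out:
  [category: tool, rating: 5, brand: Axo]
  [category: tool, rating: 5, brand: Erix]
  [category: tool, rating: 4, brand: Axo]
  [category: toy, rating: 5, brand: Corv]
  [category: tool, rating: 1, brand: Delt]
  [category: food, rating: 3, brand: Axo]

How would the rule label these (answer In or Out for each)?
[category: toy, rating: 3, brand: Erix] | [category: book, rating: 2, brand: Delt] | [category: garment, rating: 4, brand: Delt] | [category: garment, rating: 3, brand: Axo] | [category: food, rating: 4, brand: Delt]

Out, In, Out, Out, Out

Every 'In' example satisfies: category is book. None of the 'Out' examples do.
Out: [category: toy, rating: 3, brand: Erix], since category is toy. In: [category: book, rating: 2, brand: Delt], since category is book. Out: [category: garment, rating: 4, brand: Delt], since category is garment. Out: [category: garment, rating: 3, brand: Axo], since category is garment. Out: [category: food, rating: 4, brand: Delt], since category is food.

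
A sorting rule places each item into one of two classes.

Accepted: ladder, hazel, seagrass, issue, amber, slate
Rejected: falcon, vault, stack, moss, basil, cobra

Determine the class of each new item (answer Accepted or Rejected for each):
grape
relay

The pattern is that an item is 'Accepted' exactly when: contains 'e'.
grape: Accepted (has 'e').
relay: Accepted (has 'e').

Accepted, Accepted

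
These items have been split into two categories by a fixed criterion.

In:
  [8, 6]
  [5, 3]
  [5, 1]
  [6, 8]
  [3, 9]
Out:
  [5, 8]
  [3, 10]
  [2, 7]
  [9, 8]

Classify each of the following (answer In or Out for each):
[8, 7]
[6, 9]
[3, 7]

Out, Out, In

Checking candidate rules against both groups, what survives is: sum is even.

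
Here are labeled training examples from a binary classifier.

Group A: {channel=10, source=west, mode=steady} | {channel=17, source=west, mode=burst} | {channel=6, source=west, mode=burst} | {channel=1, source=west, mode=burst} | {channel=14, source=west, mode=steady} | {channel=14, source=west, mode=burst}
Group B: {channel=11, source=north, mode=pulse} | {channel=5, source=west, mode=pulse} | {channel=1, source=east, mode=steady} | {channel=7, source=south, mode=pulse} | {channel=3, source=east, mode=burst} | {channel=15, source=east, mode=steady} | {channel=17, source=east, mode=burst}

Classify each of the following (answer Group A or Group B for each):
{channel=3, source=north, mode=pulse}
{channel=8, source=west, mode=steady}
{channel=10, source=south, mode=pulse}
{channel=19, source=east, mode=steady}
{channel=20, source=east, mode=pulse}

Group B, Group A, Group B, Group B, Group B

Every 'Group A' example satisfies: source is west AND channel ≠ 5. None of the 'Group B' examples do.
{channel=3, source=north, mode=pulse}: source is north, channel = 3 — does not pass, so Group B.
{channel=8, source=west, mode=steady}: source is west, channel = 8 — qualifies, so Group A.
{channel=10, source=south, mode=pulse}: source is south, channel = 10 — does not pass, so Group B.
{channel=19, source=east, mode=steady}: source is east, channel = 19 — does not pass, so Group B.
{channel=20, source=east, mode=pulse}: source is east, channel = 20 — does not pass, so Group B.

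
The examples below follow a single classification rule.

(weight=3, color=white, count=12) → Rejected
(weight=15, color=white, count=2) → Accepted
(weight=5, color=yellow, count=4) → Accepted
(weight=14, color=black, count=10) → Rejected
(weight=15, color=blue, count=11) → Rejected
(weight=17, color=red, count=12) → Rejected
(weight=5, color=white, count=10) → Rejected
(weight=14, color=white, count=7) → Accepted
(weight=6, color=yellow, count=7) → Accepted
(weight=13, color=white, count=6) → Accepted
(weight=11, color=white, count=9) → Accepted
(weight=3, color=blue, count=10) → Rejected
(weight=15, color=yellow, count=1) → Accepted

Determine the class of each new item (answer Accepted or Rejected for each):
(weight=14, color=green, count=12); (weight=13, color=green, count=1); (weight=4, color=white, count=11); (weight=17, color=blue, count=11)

Rejected, Accepted, Rejected, Rejected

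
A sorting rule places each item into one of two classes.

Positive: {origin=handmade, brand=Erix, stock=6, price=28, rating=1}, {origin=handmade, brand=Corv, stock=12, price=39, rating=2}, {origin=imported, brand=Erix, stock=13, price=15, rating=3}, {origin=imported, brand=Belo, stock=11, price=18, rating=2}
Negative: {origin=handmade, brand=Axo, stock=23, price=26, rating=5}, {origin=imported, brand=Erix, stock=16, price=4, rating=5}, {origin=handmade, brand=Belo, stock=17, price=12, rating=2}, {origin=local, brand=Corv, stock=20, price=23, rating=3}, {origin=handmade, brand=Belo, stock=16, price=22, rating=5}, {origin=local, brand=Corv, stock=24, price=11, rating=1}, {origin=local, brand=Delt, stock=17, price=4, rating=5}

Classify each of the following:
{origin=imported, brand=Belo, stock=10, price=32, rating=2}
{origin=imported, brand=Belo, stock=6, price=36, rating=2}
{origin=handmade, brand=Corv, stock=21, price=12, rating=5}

Positive, Positive, Negative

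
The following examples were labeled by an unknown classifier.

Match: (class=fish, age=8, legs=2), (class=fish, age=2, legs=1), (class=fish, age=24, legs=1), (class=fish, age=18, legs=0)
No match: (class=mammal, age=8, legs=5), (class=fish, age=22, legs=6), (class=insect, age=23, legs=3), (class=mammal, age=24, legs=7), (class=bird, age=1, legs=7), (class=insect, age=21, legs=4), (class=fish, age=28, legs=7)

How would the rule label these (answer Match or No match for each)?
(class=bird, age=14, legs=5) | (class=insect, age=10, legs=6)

No match, No match

All 'Match' examples share one property — legs ≤ 2 — and every 'No match' example lacks it.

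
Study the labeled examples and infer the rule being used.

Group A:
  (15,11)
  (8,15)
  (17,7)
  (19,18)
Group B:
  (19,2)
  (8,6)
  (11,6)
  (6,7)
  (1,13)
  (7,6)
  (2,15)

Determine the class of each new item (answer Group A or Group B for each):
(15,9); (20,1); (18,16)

Every 'Group A' example satisfies: sum ≥ 23. None of the 'Group B' examples do.
(15,9): Group A (15+9 = 24). (20,1): Group B (20+1 = 21). (18,16): Group A (18+16 = 34).

Group A, Group B, Group A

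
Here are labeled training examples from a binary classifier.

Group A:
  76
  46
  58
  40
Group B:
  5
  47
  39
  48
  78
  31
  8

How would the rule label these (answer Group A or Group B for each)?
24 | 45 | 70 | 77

A rule that fits every label: ≡ 4 (mod 6) — true of each 'Group A' example, false of each 'Group B' one.
24: Group B (24 mod 6 = 0).
45: Group B (45 mod 6 = 3).
70: Group A (70 mod 6 = 4).
77: Group B (77 mod 6 = 5).

Group B, Group B, Group A, Group B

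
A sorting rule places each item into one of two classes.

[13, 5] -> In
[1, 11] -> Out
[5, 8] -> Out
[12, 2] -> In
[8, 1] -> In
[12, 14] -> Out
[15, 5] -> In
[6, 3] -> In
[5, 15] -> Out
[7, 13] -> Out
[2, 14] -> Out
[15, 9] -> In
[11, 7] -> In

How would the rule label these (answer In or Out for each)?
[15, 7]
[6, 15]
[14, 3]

In, Out, In

'In' ⟺ first > second.
In: [15, 7], since 15 > 7.
Out: [6, 15], since 6 < 15.
In: [14, 3], since 14 > 3.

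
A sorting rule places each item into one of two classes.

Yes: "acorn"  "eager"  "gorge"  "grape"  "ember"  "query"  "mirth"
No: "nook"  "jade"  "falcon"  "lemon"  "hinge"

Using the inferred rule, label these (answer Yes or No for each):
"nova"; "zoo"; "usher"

The common property of the 'Yes' items is: contains 'r'. No 'No' item has it.
No: "nova", since no 'r'.
No: "zoo", since no 'r'.
Yes: "usher", since has 'r'.

No, No, Yes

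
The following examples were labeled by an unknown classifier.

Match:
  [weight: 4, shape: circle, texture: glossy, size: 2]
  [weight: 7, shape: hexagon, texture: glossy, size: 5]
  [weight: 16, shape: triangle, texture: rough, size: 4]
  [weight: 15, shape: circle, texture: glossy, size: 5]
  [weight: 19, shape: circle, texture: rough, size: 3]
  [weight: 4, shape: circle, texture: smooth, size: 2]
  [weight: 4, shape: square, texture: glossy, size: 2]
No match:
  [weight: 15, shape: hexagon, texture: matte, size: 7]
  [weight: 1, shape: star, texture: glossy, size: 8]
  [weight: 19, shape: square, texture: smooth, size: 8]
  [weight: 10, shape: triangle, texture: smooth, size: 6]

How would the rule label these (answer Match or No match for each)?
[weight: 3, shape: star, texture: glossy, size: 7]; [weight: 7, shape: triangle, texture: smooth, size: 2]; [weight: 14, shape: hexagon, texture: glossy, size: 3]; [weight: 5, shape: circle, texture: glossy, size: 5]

The distinguishing property — size ≤ 5 — holds for all the 'Match' cases and none of the 'No match' cases.
[weight: 3, shape: star, texture: glossy, size: 7]: size = 7 — does not pass, so No match.
[weight: 7, shape: triangle, texture: smooth, size: 2]: size = 2 — satisfies this, so Match.
[weight: 14, shape: hexagon, texture: glossy, size: 3]: size = 3 — satisfies this, so Match.
[weight: 5, shape: circle, texture: glossy, size: 5]: size = 5 — satisfies this, so Match.

No match, Match, Match, Match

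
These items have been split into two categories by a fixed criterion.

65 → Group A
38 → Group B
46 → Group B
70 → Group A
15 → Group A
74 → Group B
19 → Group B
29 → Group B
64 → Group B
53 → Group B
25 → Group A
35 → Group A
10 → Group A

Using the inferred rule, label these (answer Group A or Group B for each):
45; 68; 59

Group A, Group B, Group B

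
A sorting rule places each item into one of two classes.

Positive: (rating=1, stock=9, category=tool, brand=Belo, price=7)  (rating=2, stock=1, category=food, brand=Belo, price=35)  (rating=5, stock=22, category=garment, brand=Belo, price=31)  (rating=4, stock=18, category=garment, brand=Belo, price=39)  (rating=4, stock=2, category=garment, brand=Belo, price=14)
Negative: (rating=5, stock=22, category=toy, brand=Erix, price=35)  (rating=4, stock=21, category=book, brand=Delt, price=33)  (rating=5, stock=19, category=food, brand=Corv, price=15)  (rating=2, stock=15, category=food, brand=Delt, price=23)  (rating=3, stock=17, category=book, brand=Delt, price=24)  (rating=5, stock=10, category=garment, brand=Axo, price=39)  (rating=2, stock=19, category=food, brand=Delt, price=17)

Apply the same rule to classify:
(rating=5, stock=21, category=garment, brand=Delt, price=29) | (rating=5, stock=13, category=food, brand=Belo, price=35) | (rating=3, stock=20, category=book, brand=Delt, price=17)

The common property of the 'Positive' items is: brand is Belo. No 'Negative' item has it.
(rating=5, stock=21, category=garment, brand=Delt, price=29): brand is Delt — fails this test, so Negative. (rating=5, stock=13, category=food, brand=Belo, price=35): brand is Belo — matches, so Positive. (rating=3, stock=20, category=book, brand=Delt, price=17): brand is Delt — fails this test, so Negative.

Negative, Positive, Negative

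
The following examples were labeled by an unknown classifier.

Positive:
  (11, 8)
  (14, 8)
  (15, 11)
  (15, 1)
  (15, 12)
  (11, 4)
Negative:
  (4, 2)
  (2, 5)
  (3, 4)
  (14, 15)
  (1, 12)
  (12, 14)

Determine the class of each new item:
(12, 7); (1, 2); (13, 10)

All 'Positive' examples share one property — first > second AND sum ≥ 7 — and every 'Negative' example lacks it.
(12, 7): 12 > 7, 12+7 = 19 — fits, so Positive. (1, 2): 1 < 2, 1+2 = 3 — doesn't qualify, so Negative. (13, 10): 13 > 10, 13+10 = 23 — fits, so Positive.

Positive, Negative, Positive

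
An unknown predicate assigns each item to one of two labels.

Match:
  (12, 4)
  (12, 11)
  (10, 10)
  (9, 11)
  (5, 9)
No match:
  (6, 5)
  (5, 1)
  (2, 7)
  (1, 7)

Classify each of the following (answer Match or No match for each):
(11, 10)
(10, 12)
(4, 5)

Match, Match, No match

A rule that fits every label: sum ≥ 14 — true of each 'Match' example, false of each 'No match' one.
(11, 10) → 11+10 = 21 → Match. (10, 12) → 10+12 = 22 → Match. (4, 5) → 4+5 = 9 → No match.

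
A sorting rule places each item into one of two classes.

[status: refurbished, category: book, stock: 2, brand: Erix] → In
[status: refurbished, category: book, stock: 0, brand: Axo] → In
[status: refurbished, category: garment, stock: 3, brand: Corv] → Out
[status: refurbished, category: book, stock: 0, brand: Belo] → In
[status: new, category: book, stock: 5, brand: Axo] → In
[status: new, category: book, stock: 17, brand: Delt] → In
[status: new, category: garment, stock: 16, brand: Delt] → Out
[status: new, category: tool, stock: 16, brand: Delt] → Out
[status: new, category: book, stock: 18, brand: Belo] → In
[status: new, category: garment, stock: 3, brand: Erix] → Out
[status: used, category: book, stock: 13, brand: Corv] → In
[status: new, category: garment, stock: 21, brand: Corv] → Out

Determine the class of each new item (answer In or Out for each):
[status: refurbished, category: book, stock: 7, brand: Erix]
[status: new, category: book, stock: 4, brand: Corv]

Looking at the examples, the only property every 'In' case has and every 'Out' case lacks is: category is book.
[status: refurbished, category: book, stock: 7, brand: Erix]: In (category is book).
[status: new, category: book, stock: 4, brand: Corv]: In (category is book).

In, In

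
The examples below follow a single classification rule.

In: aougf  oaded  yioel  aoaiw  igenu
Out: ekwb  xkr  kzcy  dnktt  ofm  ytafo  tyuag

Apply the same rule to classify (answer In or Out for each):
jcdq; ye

Out, Out

Rule: has ≥ 3 vowels. This holds for each 'In' example and fails for each 'Out' one.
jcdq: Out (0 vowels).
ye: Out (1 vowel).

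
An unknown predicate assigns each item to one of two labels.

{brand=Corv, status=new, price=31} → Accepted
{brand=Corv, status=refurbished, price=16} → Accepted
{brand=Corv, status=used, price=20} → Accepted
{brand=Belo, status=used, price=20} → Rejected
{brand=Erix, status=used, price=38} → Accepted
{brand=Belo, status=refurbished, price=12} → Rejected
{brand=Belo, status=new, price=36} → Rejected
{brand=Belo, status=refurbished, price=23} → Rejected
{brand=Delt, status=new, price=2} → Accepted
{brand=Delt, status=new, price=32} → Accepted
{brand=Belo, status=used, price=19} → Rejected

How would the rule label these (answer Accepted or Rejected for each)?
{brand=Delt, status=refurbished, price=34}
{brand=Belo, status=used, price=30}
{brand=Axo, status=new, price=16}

Accepted, Rejected, Accepted

Comparing the two groups points to one rule — brand is not Belo.
{brand=Delt, status=refurbished, price=34}: brand is Delt — has this property, so Accepted.
{brand=Belo, status=used, price=30}: brand is Belo — lacks this property, so Rejected.
{brand=Axo, status=new, price=16}: brand is Axo — has this property, so Accepted.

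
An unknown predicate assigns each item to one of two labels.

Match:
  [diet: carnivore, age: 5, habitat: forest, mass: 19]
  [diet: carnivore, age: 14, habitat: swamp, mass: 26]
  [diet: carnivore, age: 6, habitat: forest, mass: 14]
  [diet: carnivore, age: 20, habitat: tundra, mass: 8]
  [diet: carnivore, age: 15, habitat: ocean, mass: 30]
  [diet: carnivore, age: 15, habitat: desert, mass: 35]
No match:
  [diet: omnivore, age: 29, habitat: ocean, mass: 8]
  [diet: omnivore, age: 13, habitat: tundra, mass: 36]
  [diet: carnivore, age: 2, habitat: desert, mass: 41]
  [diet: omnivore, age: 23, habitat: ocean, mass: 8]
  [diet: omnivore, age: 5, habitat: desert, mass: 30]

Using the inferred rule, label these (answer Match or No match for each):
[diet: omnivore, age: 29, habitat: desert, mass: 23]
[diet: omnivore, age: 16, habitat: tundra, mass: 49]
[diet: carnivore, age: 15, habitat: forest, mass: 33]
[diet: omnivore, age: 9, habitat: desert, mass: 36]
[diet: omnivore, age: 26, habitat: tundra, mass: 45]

All 'Match' examples share one property — diet is carnivore AND age ≥ 5 — and every 'No match' example lacks it.
No match: [diet: omnivore, age: 29, habitat: desert, mass: 23], since diet is omnivore, age = 29. No match: [diet: omnivore, age: 16, habitat: tundra, mass: 49], since diet is omnivore, age = 16. Match: [diet: carnivore, age: 15, habitat: forest, mass: 33], since diet is carnivore, age = 15. No match: [diet: omnivore, age: 9, habitat: desert, mass: 36], since diet is omnivore, age = 9. No match: [diet: omnivore, age: 26, habitat: tundra, mass: 45], since diet is omnivore, age = 26.

No match, No match, Match, No match, No match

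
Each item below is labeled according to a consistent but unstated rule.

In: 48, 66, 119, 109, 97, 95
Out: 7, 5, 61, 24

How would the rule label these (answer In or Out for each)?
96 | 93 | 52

The distinguishing property — digit sum ≥ 8 — holds for all the 'In' cases and none of the 'Out' cases.
96: digit sum 9+6 = 15 — has this property, so In.
93: digit sum 9+3 = 12 — has this property, so In.
52: digit sum 5+2 = 7 — does not fit, so Out.

In, In, Out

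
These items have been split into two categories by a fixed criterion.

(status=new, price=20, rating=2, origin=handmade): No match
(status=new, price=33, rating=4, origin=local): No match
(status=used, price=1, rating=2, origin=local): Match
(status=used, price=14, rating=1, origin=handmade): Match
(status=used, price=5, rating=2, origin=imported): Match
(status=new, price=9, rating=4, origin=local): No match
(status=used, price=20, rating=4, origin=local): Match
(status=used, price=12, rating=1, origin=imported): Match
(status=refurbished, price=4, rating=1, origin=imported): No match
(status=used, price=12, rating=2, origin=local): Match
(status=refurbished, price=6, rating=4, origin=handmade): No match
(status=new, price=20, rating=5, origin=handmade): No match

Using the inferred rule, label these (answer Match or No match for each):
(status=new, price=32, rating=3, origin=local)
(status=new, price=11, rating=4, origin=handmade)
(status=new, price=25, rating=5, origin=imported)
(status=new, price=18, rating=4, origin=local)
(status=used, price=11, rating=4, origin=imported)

No match, No match, No match, No match, Match

One predicate separates the groups cleanly: status is used.
(status=new, price=32, rating=3, origin=local) — status is new, hence No match. (status=new, price=11, rating=4, origin=handmade) — status is new, hence No match. (status=new, price=25, rating=5, origin=imported) — status is new, hence No match. (status=new, price=18, rating=4, origin=local) — status is new, hence No match. (status=used, price=11, rating=4, origin=imported) — status is used, hence Match.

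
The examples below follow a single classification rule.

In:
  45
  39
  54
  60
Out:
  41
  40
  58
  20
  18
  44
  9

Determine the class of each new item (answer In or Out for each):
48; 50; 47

The rule appears to be: multiple of 3 AND at least 20.
48: In (48 = 3·16, 48 ≥ 20). 50: Out (50 = 3·16 + 2, 50 ≥ 20). 47: Out (47 = 3·15 + 2, 47 ≥ 20).

In, Out, Out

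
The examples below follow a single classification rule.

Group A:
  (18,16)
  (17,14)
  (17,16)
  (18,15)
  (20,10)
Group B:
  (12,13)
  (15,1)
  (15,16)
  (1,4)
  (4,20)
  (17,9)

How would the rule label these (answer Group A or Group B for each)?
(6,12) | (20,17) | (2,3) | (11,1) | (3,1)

Group B, Group A, Group B, Group B, Group B

A rule that fits every label: first > second AND sum ≥ 30 — true of each 'Group A' example, false of each 'Group B' one.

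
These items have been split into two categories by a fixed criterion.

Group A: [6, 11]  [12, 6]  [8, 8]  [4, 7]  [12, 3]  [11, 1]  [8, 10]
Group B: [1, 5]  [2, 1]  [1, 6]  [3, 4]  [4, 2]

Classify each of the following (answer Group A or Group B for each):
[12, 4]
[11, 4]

The common property of the 'Group A' items is: sum ≥ 11. No 'Group B' item has it.
[12, 4] → 12+4 = 16 → Group A.
[11, 4] → 11+4 = 15 → Group A.

Group A, Group A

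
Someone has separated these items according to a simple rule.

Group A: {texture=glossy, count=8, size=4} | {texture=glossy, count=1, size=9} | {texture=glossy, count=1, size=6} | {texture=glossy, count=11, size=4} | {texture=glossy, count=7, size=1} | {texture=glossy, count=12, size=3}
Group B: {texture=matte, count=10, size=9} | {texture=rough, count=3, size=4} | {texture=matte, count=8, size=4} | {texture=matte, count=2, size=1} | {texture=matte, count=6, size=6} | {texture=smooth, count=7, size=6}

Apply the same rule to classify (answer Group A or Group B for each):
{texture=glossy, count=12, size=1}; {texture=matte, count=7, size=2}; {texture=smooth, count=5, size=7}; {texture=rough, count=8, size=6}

Group A, Group B, Group B, Group B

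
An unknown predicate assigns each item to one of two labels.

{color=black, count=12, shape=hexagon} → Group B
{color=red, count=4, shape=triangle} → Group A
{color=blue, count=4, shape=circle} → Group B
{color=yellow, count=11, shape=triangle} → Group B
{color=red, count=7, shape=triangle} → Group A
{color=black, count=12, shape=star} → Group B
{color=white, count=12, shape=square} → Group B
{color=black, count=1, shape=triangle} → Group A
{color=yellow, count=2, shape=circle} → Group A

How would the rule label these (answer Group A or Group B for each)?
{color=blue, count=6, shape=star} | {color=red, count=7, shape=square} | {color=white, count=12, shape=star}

A rule that fits every label: color is red OR count ≤ 2 — true of each 'Group A' example, false of each 'Group B' one.

Group B, Group A, Group B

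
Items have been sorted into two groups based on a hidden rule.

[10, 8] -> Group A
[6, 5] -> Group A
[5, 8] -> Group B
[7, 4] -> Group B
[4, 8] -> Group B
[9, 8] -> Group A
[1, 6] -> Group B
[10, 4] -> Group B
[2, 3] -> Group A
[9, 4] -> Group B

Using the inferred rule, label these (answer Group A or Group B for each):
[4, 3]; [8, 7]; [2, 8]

Group A, Group A, Group B

The distinguishing property — |first − second| ≤ 2 — holds for all the 'Group A' cases and none of the 'Group B' cases.
[4, 3]: |4−3| = 1, matches → Group A. [8, 7]: |8−7| = 1, matches → Group A. [2, 8]: |2−8| = 6, does not pass → Group B.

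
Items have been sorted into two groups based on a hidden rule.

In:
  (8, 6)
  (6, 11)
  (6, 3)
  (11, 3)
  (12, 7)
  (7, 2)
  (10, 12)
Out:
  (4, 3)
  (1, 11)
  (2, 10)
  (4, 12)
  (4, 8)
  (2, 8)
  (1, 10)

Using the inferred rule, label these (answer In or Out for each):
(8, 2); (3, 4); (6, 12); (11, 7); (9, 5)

The rule appears to be: first ≥ 6.
(8, 2) — first 8, hence In.
(3, 4) — first 3, hence Out.
(6, 12) — first 6, hence In.
(11, 7) — first 11, hence In.
(9, 5) — first 9, hence In.

In, Out, In, In, In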